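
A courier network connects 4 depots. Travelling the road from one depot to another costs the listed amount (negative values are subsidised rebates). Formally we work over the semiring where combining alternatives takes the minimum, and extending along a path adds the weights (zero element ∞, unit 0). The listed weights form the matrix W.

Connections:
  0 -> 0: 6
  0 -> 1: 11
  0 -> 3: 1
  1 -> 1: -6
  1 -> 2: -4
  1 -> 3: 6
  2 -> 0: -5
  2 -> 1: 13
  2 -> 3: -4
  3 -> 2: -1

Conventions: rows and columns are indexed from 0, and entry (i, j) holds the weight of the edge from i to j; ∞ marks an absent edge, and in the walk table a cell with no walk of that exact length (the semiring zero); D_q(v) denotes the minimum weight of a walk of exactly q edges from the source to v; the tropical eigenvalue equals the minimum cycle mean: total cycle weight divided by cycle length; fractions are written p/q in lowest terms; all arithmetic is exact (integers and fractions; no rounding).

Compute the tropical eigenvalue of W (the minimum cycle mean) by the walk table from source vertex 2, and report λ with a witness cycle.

q=0: [∞, ∞, 0, ∞]
q=1: [-5, 13, ∞, -4]
q=2: [1, 6, -5, -4]
q=3: [-10, 0, -5, -9]
q=4: [-10, -6, -10, -9]
Optimal cycle mean attained by: cycle 1->1, total (-6), length 1.
Answer: λ = -6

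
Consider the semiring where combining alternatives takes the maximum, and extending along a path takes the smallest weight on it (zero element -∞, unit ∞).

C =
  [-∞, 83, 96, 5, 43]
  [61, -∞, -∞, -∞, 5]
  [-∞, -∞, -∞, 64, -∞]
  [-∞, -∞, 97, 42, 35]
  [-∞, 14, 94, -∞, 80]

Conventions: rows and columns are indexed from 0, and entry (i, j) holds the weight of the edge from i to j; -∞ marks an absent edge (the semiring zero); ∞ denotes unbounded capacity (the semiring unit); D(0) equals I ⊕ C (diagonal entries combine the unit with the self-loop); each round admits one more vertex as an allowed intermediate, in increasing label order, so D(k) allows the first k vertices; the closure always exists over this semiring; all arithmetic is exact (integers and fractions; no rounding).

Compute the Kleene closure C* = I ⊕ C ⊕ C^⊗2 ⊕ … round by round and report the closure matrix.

D(0):
  [∞, 83, 96, 5, 43]
  [61, ∞, -∞, -∞, 5]
  [-∞, -∞, ∞, 64, -∞]
  [-∞, -∞, 97, ∞, 35]
  [-∞, 14, 94, -∞, ∞]
D(1):
  [∞, 83, 96, 5, 43]
  [61, ∞, 61, 5, 43]
  [-∞, -∞, ∞, 64, -∞]
  [-∞, -∞, 97, ∞, 35]
  [-∞, 14, 94, -∞, ∞]
D(2):
  [∞, 83, 96, 5, 43]
  [61, ∞, 61, 5, 43]
  [-∞, -∞, ∞, 64, -∞]
  [-∞, -∞, 97, ∞, 35]
  [14, 14, 94, 5, ∞]
D(3):
  [∞, 83, 96, 64, 43]
  [61, ∞, 61, 61, 43]
  [-∞, -∞, ∞, 64, -∞]
  [-∞, -∞, 97, ∞, 35]
  [14, 14, 94, 64, ∞]
D(4):
  [∞, 83, 96, 64, 43]
  [61, ∞, 61, 61, 43]
  [-∞, -∞, ∞, 64, 35]
  [-∞, -∞, 97, ∞, 35]
  [14, 14, 94, 64, ∞]
D(5):
  [∞, 83, 96, 64, 43]
  [61, ∞, 61, 61, 43]
  [14, 14, ∞, 64, 35]
  [14, 14, 97, ∞, 35]
  [14, 14, 94, 64, ∞]
Answer: C* = [[∞, 83, 96, 64, 43], [61, ∞, 61, 61, 43], [14, 14, ∞, 64, 35], [14, 14, 97, ∞, 35], [14, 14, 94, 64, ∞]]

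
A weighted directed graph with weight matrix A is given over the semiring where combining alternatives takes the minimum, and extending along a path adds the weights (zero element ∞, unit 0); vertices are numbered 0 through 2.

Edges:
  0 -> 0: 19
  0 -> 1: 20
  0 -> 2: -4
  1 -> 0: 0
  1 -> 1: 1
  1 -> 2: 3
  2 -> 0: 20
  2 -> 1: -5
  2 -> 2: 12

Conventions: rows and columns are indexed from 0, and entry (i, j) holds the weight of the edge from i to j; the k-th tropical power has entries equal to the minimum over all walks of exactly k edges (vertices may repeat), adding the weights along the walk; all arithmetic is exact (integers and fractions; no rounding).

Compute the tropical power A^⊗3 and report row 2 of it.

A^⊗2:
  [16, -9, 8]
  [1, -2, -4]
  [-5, -4, -2]
A^⊗3:
  [-9, -8, -6]
  [-2, -9, -3]
  [-4, -7, -9]
Answer: row 2 of A^⊗3 = [-4, -7, -9]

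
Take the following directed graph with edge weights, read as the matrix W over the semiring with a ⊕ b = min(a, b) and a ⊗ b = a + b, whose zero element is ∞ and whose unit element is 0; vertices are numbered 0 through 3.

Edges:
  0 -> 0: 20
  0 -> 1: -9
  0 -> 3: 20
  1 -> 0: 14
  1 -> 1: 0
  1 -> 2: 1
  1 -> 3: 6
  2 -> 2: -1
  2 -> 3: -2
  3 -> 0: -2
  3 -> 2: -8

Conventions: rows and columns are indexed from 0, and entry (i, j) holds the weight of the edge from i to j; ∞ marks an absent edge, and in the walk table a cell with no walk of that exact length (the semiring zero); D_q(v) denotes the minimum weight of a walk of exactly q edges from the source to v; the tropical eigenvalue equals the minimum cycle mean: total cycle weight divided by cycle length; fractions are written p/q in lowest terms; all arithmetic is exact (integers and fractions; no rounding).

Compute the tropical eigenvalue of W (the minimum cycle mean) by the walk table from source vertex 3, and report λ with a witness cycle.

q=0: [∞, ∞, ∞, 0]
q=1: [-2, ∞, -8, ∞]
q=2: [18, -11, -9, -10]
q=3: [-12, -11, -18, -11]
q=4: [-13, -21, -19, -20]
Optimal cycle mean attained by: cycle 2->3->2, total (-2) + (-8), length 2.
Answer: λ = -5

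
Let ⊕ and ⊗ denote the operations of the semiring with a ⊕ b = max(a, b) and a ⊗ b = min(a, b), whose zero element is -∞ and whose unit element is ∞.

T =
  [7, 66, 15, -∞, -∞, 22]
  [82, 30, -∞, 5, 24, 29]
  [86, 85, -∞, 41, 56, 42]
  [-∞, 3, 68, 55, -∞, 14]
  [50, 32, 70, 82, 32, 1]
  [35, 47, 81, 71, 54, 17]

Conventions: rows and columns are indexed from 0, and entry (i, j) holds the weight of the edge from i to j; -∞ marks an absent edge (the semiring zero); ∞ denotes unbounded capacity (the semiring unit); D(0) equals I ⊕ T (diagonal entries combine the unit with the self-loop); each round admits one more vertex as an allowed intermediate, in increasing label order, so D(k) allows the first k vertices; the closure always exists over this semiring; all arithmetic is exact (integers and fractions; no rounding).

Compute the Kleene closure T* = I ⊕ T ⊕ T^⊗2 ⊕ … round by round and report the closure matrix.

D(0):
  [∞, 66, 15, -∞, -∞, 22]
  [82, ∞, -∞, 5, 24, 29]
  [86, 85, ∞, 41, 56, 42]
  [-∞, 3, 68, ∞, -∞, 14]
  [50, 32, 70, 82, ∞, 1]
  [35, 47, 81, 71, 54, ∞]
D(1):
  [∞, 66, 15, -∞, -∞, 22]
  [82, ∞, 15, 5, 24, 29]
  [86, 85, ∞, 41, 56, 42]
  [-∞, 3, 68, ∞, -∞, 14]
  [50, 50, 70, 82, ∞, 22]
  [35, 47, 81, 71, 54, ∞]
D(2):
  [∞, 66, 15, 5, 24, 29]
  [82, ∞, 15, 5, 24, 29]
  [86, 85, ∞, 41, 56, 42]
  [3, 3, 68, ∞, 3, 14]
  [50, 50, 70, 82, ∞, 29]
  [47, 47, 81, 71, 54, ∞]
D(3):
  [∞, 66, 15, 15, 24, 29]
  [82, ∞, 15, 15, 24, 29]
  [86, 85, ∞, 41, 56, 42]
  [68, 68, 68, ∞, 56, 42]
  [70, 70, 70, 82, ∞, 42]
  [81, 81, 81, 71, 56, ∞]
D(4):
  [∞, 66, 15, 15, 24, 29]
  [82, ∞, 15, 15, 24, 29]
  [86, 85, ∞, 41, 56, 42]
  [68, 68, 68, ∞, 56, 42]
  [70, 70, 70, 82, ∞, 42]
  [81, 81, 81, 71, 56, ∞]
D(5):
  [∞, 66, 24, 24, 24, 29]
  [82, ∞, 24, 24, 24, 29]
  [86, 85, ∞, 56, 56, 42]
  [68, 68, 68, ∞, 56, 42]
  [70, 70, 70, 82, ∞, 42]
  [81, 81, 81, 71, 56, ∞]
D(6):
  [∞, 66, 29, 29, 29, 29]
  [82, ∞, 29, 29, 29, 29]
  [86, 85, ∞, 56, 56, 42]
  [68, 68, 68, ∞, 56, 42]
  [70, 70, 70, 82, ∞, 42]
  [81, 81, 81, 71, 56, ∞]
Answer: T* = [[∞, 66, 29, 29, 29, 29], [82, ∞, 29, 29, 29, 29], [86, 85, ∞, 56, 56, 42], [68, 68, 68, ∞, 56, 42], [70, 70, 70, 82, ∞, 42], [81, 81, 81, 71, 56, ∞]]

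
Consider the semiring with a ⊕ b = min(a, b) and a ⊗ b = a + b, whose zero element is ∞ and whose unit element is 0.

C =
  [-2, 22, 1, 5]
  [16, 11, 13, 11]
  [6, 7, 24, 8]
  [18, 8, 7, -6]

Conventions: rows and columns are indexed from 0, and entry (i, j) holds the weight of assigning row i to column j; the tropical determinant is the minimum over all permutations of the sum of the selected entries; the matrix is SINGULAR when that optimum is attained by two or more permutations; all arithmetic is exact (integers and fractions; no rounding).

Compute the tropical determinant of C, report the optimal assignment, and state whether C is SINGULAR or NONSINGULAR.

σ = (0, 1, 2, 3): (-2) + 11 + 24 + (-6) = 27
σ = (0, 1, 3, 2): (-2) + 11 + 8 + 7 = 24
σ = (0, 2, 1, 3): (-2) + 13 + 7 + (-6) = 12
σ = (0, 2, 3, 1): (-2) + 13 + 8 + 8 = 27
σ = (0, 3, 1, 2): (-2) + 11 + 7 + 7 = 23
σ = (0, 3, 2, 1): (-2) + 11 + 24 + 8 = 41
σ = (1, 0, 2, 3): 22 + 16 + 24 + (-6) = 56
σ = (1, 0, 3, 2): 22 + 16 + 8 + 7 = 53
σ = (1, 2, 0, 3): 22 + 13 + 6 + (-6) = 35
σ = (1, 2, 3, 0): 22 + 13 + 8 + 18 = 61
σ = (1, 3, 0, 2): 22 + 11 + 6 + 7 = 46
σ = (1, 3, 2, 0): 22 + 11 + 24 + 18 = 75
σ = (2, 0, 1, 3): 1 + 16 + 7 + (-6) = 18
σ = (2, 0, 3, 1): 1 + 16 + 8 + 8 = 33
σ = (2, 1, 0, 3): 1 + 11 + 6 + (-6) = 12
σ = (2, 1, 3, 0): 1 + 11 + 8 + 18 = 38
σ = (2, 3, 0, 1): 1 + 11 + 6 + 8 = 26
σ = (2, 3, 1, 0): 1 + 11 + 7 + 18 = 37
σ = (3, 0, 1, 2): 5 + 16 + 7 + 7 = 35
σ = (3, 0, 2, 1): 5 + 16 + 24 + 8 = 53
σ = (3, 1, 0, 2): 5 + 11 + 6 + 7 = 29
σ = (3, 1, 2, 0): 5 + 11 + 24 + 18 = 58
σ = (3, 2, 0, 1): 5 + 13 + 6 + 8 = 32
σ = (3, 2, 1, 0): 5 + 13 + 7 + 18 = 43
Optimal value attained by: σ = (0, 2, 1, 3).
Answer: det⊕(C) = 12; verdict: SINGULAR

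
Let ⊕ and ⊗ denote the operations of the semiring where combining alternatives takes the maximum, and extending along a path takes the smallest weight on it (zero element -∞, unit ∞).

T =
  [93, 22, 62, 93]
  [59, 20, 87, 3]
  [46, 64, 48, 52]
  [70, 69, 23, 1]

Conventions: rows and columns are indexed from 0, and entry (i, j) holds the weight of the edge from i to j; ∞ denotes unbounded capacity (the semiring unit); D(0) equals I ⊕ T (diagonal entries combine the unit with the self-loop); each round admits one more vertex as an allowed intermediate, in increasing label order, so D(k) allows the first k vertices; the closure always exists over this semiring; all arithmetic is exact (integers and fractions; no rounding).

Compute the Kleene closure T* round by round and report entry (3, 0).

D(0):
  [∞, 22, 62, 93]
  [59, ∞, 87, 3]
  [46, 64, ∞, 52]
  [70, 69, 23, ∞]
D(1):
  [∞, 22, 62, 93]
  [59, ∞, 87, 59]
  [46, 64, ∞, 52]
  [70, 69, 62, ∞]
D(2):
  [∞, 22, 62, 93]
  [59, ∞, 87, 59]
  [59, 64, ∞, 59]
  [70, 69, 69, ∞]
D(3):
  [∞, 62, 62, 93]
  [59, ∞, 87, 59]
  [59, 64, ∞, 59]
  [70, 69, 69, ∞]
D(4):
  [∞, 69, 69, 93]
  [59, ∞, 87, 59]
  [59, 64, ∞, 59]
  [70, 69, 69, ∞]
Answer: T*[3][0] = 70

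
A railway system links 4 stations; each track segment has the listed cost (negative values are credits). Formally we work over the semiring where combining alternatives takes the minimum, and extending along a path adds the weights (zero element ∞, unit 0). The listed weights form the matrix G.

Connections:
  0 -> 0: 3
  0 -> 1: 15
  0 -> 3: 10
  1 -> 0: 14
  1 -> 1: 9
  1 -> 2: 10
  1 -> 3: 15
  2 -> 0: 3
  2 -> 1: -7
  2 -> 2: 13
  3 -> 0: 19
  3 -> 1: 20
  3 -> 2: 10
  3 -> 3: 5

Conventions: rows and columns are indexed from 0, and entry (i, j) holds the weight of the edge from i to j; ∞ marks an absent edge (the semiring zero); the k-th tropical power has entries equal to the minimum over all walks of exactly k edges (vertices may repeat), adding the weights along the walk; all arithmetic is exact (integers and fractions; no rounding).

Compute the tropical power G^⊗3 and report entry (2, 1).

G^⊗2:
  [6, 18, 20, 13]
  [13, 3, 19, 20]
  [6, 2, 3, 8]
  [13, 3, 15, 10]
G^⊗3:
  [9, 13, 23, 16]
  [16, 12, 13, 18]
  [6, -4, 12, 13]
  [16, 8, 13, 15]
Key observation: the optimum is the walk 2->1->2->1, with weight (-7) + 10 + (-7) = -4.
Optimal value attained by: walk 2->1->2->1.
Answer: (G^⊗3)[2][1] = -4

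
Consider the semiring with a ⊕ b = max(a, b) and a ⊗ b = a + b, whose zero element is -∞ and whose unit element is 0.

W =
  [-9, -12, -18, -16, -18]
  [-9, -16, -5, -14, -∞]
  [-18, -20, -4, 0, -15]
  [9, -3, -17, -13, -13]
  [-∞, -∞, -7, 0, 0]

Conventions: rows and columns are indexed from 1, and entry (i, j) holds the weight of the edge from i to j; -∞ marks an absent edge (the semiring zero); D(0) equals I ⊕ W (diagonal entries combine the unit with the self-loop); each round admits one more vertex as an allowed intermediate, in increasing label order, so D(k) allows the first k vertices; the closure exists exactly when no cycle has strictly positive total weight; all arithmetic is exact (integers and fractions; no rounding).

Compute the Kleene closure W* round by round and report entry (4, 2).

D(0):
  [0, -12, -18, -16, -18]
  [-9, 0, -5, -14, -∞]
  [-18, -20, 0, 0, -15]
  [9, -3, -17, 0, -13]
  [-∞, -∞, -7, 0, 0]
D(1):
  [0, -12, -18, -16, -18]
  [-9, 0, -5, -14, -27]
  [-18, -20, 0, 0, -15]
  [9, -3, -9, 0, -9]
  [-∞, -∞, -7, 0, 0]
D(2):
  [0, -12, -17, -16, -18]
  [-9, 0, -5, -14, -27]
  [-18, -20, 0, 0, -15]
  [9, -3, -8, 0, -9]
  [-∞, -∞, -7, 0, 0]
D(3):
  [0, -12, -17, -16, -18]
  [-9, 0, -5, -5, -20]
  [-18, -20, 0, 0, -15]
  [9, -3, -8, 0, -9]
  [-25, -27, -7, 0, 0]
D(4):
  [0, -12, -17, -16, -18]
  [4, 0, -5, -5, -14]
  [9, -3, 0, 0, -9]
  [9, -3, -8, 0, -9]
  [9, -3, -7, 0, 0]
D(5):
  [0, -12, -17, -16, -18]
  [4, 0, -5, -5, -14]
  [9, -3, 0, 0, -9]
  [9, -3, -8, 0, -9]
  [9, -3, -7, 0, 0]
Answer: W*[4][2] = -3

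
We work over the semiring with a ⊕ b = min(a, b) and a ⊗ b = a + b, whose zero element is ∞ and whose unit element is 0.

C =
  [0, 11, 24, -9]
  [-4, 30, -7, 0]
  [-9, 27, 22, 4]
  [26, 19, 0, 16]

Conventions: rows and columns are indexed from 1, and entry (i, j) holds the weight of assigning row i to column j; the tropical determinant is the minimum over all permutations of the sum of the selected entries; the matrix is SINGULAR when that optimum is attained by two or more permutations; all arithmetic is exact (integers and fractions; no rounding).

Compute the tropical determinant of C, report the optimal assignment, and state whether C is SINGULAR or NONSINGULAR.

σ = (1, 2, 3, 4): 0 + 30 + 22 + 16 = 68
σ = (1, 2, 4, 3): 0 + 30 + 4 + 0 = 34
σ = (1, 3, 2, 4): 0 + (-7) + 27 + 16 = 36
σ = (1, 3, 4, 2): 0 + (-7) + 4 + 19 = 16
σ = (1, 4, 2, 3): 0 + 0 + 27 + 0 = 27
σ = (1, 4, 3, 2): 0 + 0 + 22 + 19 = 41
σ = (2, 1, 3, 4): 11 + (-4) + 22 + 16 = 45
σ = (2, 1, 4, 3): 11 + (-4) + 4 + 0 = 11
σ = (2, 3, 1, 4): 11 + (-7) + (-9) + 16 = 11
σ = (2, 3, 4, 1): 11 + (-7) + 4 + 26 = 34
σ = (2, 4, 1, 3): 11 + 0 + (-9) + 0 = 2
σ = (2, 4, 3, 1): 11 + 0 + 22 + 26 = 59
σ = (3, 1, 2, 4): 24 + (-4) + 27 + 16 = 63
σ = (3, 1, 4, 2): 24 + (-4) + 4 + 19 = 43
σ = (3, 2, 1, 4): 24 + 30 + (-9) + 16 = 61
σ = (3, 2, 4, 1): 24 + 30 + 4 + 26 = 84
σ = (3, 4, 1, 2): 24 + 0 + (-9) + 19 = 34
σ = (3, 4, 2, 1): 24 + 0 + 27 + 26 = 77
σ = (4, 1, 2, 3): (-9) + (-4) + 27 + 0 = 14
σ = (4, 1, 3, 2): (-9) + (-4) + 22 + 19 = 28
σ = (4, 2, 1, 3): (-9) + 30 + (-9) + 0 = 12
σ = (4, 2, 3, 1): (-9) + 30 + 22 + 26 = 69
σ = (4, 3, 1, 2): (-9) + (-7) + (-9) + 19 = -6
σ = (4, 3, 2, 1): (-9) + (-7) + 27 + 26 = 37
Optimal value attained by: σ = (4, 3, 1, 2).
Answer: det⊕(C) = -6; verdict: NONSINGULAR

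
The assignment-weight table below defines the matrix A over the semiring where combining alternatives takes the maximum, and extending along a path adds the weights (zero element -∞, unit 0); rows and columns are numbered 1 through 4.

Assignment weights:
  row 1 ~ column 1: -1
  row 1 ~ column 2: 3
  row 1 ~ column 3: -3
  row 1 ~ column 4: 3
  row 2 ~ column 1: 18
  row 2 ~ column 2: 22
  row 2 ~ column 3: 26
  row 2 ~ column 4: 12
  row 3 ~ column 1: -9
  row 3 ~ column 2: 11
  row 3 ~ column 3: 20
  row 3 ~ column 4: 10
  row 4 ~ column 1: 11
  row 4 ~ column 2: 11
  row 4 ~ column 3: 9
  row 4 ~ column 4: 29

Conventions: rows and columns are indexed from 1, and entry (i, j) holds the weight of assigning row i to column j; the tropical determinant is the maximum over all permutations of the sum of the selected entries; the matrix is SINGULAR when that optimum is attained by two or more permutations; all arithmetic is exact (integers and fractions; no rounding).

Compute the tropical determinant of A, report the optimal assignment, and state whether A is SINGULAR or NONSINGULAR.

σ = (1, 2, 3, 4): (-1) + 22 + 20 + 29 = 70
σ = (1, 2, 4, 3): (-1) + 22 + 10 + 9 = 40
σ = (1, 3, 2, 4): (-1) + 26 + 11 + 29 = 65
σ = (1, 3, 4, 2): (-1) + 26 + 10 + 11 = 46
σ = (1, 4, 2, 3): (-1) + 12 + 11 + 9 = 31
σ = (1, 4, 3, 2): (-1) + 12 + 20 + 11 = 42
σ = (2, 1, 3, 4): 3 + 18 + 20 + 29 = 70
σ = (2, 1, 4, 3): 3 + 18 + 10 + 9 = 40
σ = (2, 3, 1, 4): 3 + 26 + (-9) + 29 = 49
σ = (2, 3, 4, 1): 3 + 26 + 10 + 11 = 50
σ = (2, 4, 1, 3): 3 + 12 + (-9) + 9 = 15
σ = (2, 4, 3, 1): 3 + 12 + 20 + 11 = 46
σ = (3, 1, 2, 4): (-3) + 18 + 11 + 29 = 55
σ = (3, 1, 4, 2): (-3) + 18 + 10 + 11 = 36
σ = (3, 2, 1, 4): (-3) + 22 + (-9) + 29 = 39
σ = (3, 2, 4, 1): (-3) + 22 + 10 + 11 = 40
σ = (3, 4, 1, 2): (-3) + 12 + (-9) + 11 = 11
σ = (3, 4, 2, 1): (-3) + 12 + 11 + 11 = 31
σ = (4, 1, 2, 3): 3 + 18 + 11 + 9 = 41
σ = (4, 1, 3, 2): 3 + 18 + 20 + 11 = 52
σ = (4, 2, 1, 3): 3 + 22 + (-9) + 9 = 25
σ = (4, 2, 3, 1): 3 + 22 + 20 + 11 = 56
σ = (4, 3, 1, 2): 3 + 26 + (-9) + 11 = 31
σ = (4, 3, 2, 1): 3 + 26 + 11 + 11 = 51
Optimal value attained by: σ = (1, 2, 3, 4).
Answer: det⊕(A) = 70; verdict: SINGULAR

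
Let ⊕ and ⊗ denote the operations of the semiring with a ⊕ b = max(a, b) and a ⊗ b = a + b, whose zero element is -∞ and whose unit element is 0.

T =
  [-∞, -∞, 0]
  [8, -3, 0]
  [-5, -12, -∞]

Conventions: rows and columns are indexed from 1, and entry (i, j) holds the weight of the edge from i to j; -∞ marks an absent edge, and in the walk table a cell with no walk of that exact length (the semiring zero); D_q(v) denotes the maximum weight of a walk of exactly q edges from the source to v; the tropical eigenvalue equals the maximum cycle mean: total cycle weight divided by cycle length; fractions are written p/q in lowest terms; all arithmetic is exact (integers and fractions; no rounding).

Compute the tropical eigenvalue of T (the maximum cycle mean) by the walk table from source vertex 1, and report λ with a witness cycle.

q=0: [0, -∞, -∞]
q=1: [-∞, -∞, 0]
q=2: [-5, -12, -∞]
q=3: [-4, -15, -5]
Optimal cycle mean attained by: cycle 1->3->2->1, total 0 + (-12) + 8, length 3.
Answer: λ = -4/3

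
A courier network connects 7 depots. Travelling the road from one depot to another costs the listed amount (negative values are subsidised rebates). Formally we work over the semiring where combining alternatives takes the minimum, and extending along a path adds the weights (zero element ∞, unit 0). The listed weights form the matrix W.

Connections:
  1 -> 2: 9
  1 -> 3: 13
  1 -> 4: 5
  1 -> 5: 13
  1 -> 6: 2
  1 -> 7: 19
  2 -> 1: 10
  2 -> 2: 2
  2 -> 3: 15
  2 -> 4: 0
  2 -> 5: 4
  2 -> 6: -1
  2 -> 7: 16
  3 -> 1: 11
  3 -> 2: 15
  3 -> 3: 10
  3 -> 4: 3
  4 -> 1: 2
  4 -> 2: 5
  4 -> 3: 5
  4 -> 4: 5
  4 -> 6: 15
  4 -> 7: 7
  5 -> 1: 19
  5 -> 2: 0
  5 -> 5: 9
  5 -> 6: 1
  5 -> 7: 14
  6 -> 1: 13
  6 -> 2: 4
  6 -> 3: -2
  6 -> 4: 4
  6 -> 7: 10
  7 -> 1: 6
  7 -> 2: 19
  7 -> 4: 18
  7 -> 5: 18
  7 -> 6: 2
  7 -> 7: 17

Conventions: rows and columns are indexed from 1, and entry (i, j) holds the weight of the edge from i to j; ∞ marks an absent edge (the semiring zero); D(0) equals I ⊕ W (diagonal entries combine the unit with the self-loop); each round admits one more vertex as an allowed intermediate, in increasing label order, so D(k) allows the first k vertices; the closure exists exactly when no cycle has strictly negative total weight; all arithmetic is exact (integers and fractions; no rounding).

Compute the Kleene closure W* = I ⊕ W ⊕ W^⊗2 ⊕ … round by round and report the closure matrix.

D(0):
  [0, 9, 13, 5, 13, 2, 19]
  [10, 0, 15, 0, 4, -1, 16]
  [11, 15, 0, 3, ∞, ∞, ∞]
  [2, 5, 5, 0, ∞, 15, 7]
  [19, 0, ∞, ∞, 0, 1, 14]
  [13, 4, -2, 4, ∞, 0, 10]
  [6, 19, ∞, 18, 18, 2, 0]
D(1):
  [0, 9, 13, 5, 13, 2, 19]
  [10, 0, 15, 0, 4, -1, 16]
  [11, 15, 0, 3, 24, 13, 30]
  [2, 5, 5, 0, 15, 4, 7]
  [19, 0, 32, 24, 0, 1, 14]
  [13, 4, -2, 4, 26, 0, 10]
  [6, 15, 19, 11, 18, 2, 0]
D(2):
  [0, 9, 13, 5, 13, 2, 19]
  [10, 0, 15, 0, 4, -1, 16]
  [11, 15, 0, 3, 19, 13, 30]
  [2, 5, 5, 0, 9, 4, 7]
  [10, 0, 15, 0, 0, -1, 14]
  [13, 4, -2, 4, 8, 0, 10]
  [6, 15, 19, 11, 18, 2, 0]
D(3):
  [0, 9, 13, 5, 13, 2, 19]
  [10, 0, 15, 0, 4, -1, 16]
  [11, 15, 0, 3, 19, 13, 30]
  [2, 5, 5, 0, 9, 4, 7]
  [10, 0, 15, 0, 0, -1, 14]
  [9, 4, -2, 1, 8, 0, 10]
  [6, 15, 19, 11, 18, 2, 0]
D(4):
  [0, 9, 10, 5, 13, 2, 12]
  [2, 0, 5, 0, 4, -1, 7]
  [5, 8, 0, 3, 12, 7, 10]
  [2, 5, 5, 0, 9, 4, 7]
  [2, 0, 5, 0, 0, -1, 7]
  [3, 4, -2, 1, 8, 0, 8]
  [6, 15, 16, 11, 18, 2, 0]
D(5):
  [0, 9, 10, 5, 13, 2, 12]
  [2, 0, 5, 0, 4, -1, 7]
  [5, 8, 0, 3, 12, 7, 10]
  [2, 5, 5, 0, 9, 4, 7]
  [2, 0, 5, 0, 0, -1, 7]
  [3, 4, -2, 1, 8, 0, 8]
  [6, 15, 16, 11, 18, 2, 0]
D(6):
  [0, 6, 0, 3, 10, 2, 10]
  [2, 0, -3, 0, 4, -1, 7]
  [5, 8, 0, 3, 12, 7, 10]
  [2, 5, 2, 0, 9, 4, 7]
  [2, 0, -3, 0, 0, -1, 7]
  [3, 4, -2, 1, 8, 0, 8]
  [5, 6, 0, 3, 10, 2, 0]
D(7):
  [0, 6, 0, 3, 10, 2, 10]
  [2, 0, -3, 0, 4, -1, 7]
  [5, 8, 0, 3, 12, 7, 10]
  [2, 5, 2, 0, 9, 4, 7]
  [2, 0, -3, 0, 0, -1, 7]
  [3, 4, -2, 1, 8, 0, 8]
  [5, 6, 0, 3, 10, 2, 0]
Answer: W* = [[0, 6, 0, 3, 10, 2, 10], [2, 0, -3, 0, 4, -1, 7], [5, 8, 0, 3, 12, 7, 10], [2, 5, 2, 0, 9, 4, 7], [2, 0, -3, 0, 0, -1, 7], [3, 4, -2, 1, 8, 0, 8], [5, 6, 0, 3, 10, 2, 0]]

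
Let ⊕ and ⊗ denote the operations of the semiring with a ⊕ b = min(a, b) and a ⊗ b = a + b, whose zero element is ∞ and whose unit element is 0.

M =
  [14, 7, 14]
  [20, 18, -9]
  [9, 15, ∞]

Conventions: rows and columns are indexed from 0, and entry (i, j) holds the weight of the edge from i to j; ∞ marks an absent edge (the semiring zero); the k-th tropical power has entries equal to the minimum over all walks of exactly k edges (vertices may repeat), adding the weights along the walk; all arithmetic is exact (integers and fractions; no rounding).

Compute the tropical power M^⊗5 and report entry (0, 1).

M^⊗2:
  [23, 21, -2]
  [0, 6, 9]
  [23, 16, 6]
M^⊗3:
  [7, 13, 12]
  [14, 7, -3]
  [15, 21, 7]
M^⊗4:
  [21, 14, 4]
  [6, 12, -2]
  [16, 22, 12]
M^⊗5:
  [13, 19, 5]
  [7, 13, 3]
  [21, 23, 13]
Key observation: the optimum is the walk 0->1->2->1->2->1, with weight 7 + (-9) + 15 + (-9) + 15 = 19.
Optimal value attained by: walk 0->1->2->1->2->1.
Answer: (M^⊗5)[0][1] = 19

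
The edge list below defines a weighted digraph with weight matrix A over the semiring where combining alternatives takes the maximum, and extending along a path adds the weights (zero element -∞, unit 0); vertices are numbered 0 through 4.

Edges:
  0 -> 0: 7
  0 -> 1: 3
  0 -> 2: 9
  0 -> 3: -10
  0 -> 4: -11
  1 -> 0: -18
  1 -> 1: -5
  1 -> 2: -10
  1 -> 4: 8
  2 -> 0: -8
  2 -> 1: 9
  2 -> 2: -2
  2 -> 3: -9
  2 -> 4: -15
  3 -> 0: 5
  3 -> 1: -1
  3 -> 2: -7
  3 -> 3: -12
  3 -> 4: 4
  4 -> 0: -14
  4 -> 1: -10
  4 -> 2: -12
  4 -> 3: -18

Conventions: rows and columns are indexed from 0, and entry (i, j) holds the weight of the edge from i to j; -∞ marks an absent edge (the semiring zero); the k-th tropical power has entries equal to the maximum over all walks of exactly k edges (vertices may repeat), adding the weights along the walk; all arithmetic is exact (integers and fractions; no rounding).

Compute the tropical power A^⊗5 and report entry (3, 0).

A^⊗2:
  [14, 18, 16, 0, 11]
  [-6, -1, -4, -10, 3]
  [-1, 7, 1, -11, 17]
  [12, 8, 14, -5, 7]
  [-7, -3, -5, -21, -2]
A^⊗3:
  [21, 25, 23, 7, 26]
  [1, 5, 3, -13, 7]
  [6, 10, 8, -1, 15]
  [19, 23, 21, 5, 16]
  [0, 4, 2, -14, 5]
A^⊗4:
  [28, 32, 30, 14, 33]
  [8, 12, 10, -6, 13]
  [13, 17, 15, -1, 18]
  [26, 30, 28, 12, 31]
  [7, 11, 9, -7, 12]
A^⊗5:
  [35, 39, 37, 21, 40]
  [15, 19, 17, 1, 20]
  [20, 24, 22, 6, 25]
  [33, 37, 35, 19, 38]
  [14, 18, 16, 0, 19]
Key observation: the optimum is the walk 3->0->0->0->0->0, with weight 5 + 7 + 7 + 7 + 7 = 33.
Optimal value attained by: walk 3->0->0->0->0->0.
Answer: (A^⊗5)[3][0] = 33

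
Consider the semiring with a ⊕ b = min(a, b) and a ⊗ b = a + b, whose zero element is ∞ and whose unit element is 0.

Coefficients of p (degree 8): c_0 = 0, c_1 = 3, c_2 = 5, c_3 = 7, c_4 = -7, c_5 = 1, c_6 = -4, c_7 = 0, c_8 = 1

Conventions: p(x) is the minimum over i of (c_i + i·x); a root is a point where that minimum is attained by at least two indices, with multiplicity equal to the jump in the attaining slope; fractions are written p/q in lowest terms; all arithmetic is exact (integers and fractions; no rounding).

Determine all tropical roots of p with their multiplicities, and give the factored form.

hull edge (i=0, c=0) to (i=4, c=-7): slope -7/4, span 4
hull edge (i=4, c=-7) to (i=6, c=-4): slope 3/2, span 2
hull edge (i=6, c=-4) to (i=8, c=1): slope 5/2, span 2
Factored form: p(x) = 1 ⊗ (x ⊕ (-5/2)) ⊗ (x ⊕ (-5/2)) ⊗ (x ⊕ (-3/2)) ⊗ (x ⊕ (-3/2)) ⊗ (x ⊕ 7/4) ⊗ (x ⊕ 7/4) ⊗ (x ⊕ 7/4) ⊗ (x ⊕ 7/4)
Answer: roots = -5/2 (mult 2), -3/2 (mult 2), 7/4 (mult 4)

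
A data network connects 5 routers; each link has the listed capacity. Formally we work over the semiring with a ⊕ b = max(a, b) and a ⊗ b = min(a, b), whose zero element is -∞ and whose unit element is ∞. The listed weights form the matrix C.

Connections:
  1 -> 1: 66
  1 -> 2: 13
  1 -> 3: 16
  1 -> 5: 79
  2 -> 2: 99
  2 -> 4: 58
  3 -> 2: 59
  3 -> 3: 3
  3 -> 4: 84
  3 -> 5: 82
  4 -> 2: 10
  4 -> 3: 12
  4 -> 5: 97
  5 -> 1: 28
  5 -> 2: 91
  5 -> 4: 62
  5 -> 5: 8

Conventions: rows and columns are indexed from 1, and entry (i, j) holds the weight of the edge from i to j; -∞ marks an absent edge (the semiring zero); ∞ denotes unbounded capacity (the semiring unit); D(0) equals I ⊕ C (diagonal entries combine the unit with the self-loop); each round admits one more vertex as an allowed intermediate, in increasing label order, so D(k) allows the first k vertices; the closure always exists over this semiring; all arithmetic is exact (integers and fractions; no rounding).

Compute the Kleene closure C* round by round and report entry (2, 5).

D(0):
  [∞, 13, 16, -∞, 79]
  [-∞, ∞, -∞, 58, -∞]
  [-∞, 59, ∞, 84, 82]
  [-∞, 10, 12, ∞, 97]
  [28, 91, -∞, 62, ∞]
D(1):
  [∞, 13, 16, -∞, 79]
  [-∞, ∞, -∞, 58, -∞]
  [-∞, 59, ∞, 84, 82]
  [-∞, 10, 12, ∞, 97]
  [28, 91, 16, 62, ∞]
D(2):
  [∞, 13, 16, 13, 79]
  [-∞, ∞, -∞, 58, -∞]
  [-∞, 59, ∞, 84, 82]
  [-∞, 10, 12, ∞, 97]
  [28, 91, 16, 62, ∞]
D(3):
  [∞, 16, 16, 16, 79]
  [-∞, ∞, -∞, 58, -∞]
  [-∞, 59, ∞, 84, 82]
  [-∞, 12, 12, ∞, 97]
  [28, 91, 16, 62, ∞]
D(4):
  [∞, 16, 16, 16, 79]
  [-∞, ∞, 12, 58, 58]
  [-∞, 59, ∞, 84, 84]
  [-∞, 12, 12, ∞, 97]
  [28, 91, 16, 62, ∞]
D(5):
  [∞, 79, 16, 62, 79]
  [28, ∞, 16, 58, 58]
  [28, 84, ∞, 84, 84]
  [28, 91, 16, ∞, 97]
  [28, 91, 16, 62, ∞]
Answer: C*[2][5] = 58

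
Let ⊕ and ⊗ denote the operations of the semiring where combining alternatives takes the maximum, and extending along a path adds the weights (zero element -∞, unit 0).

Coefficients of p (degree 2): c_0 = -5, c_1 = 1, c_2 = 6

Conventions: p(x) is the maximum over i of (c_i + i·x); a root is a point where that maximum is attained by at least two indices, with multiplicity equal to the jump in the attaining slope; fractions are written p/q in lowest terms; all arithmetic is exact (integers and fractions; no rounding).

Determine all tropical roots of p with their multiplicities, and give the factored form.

hull edge (i=0, c=-5) to (i=1, c=1): slope 6, span 1
hull edge (i=1, c=1) to (i=2, c=6): slope 5, span 1
Factored form: p(x) = 6 ⊗ (x ⊕ (-6)) ⊗ (x ⊕ (-5))
Answer: roots = -6 (mult 1), -5 (mult 1)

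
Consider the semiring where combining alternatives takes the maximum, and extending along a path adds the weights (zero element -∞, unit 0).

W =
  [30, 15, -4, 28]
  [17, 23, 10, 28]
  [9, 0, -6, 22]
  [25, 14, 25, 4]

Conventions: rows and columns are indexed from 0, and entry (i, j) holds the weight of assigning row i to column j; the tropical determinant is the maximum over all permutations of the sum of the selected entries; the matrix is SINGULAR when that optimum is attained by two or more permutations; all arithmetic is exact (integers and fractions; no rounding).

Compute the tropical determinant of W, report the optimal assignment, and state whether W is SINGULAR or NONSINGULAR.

σ = (0, 1, 2, 3): 30 + 23 + (-6) + 4 = 51
σ = (0, 1, 3, 2): 30 + 23 + 22 + 25 = 100
σ = (0, 2, 1, 3): 30 + 10 + 0 + 4 = 44
σ = (0, 2, 3, 1): 30 + 10 + 22 + 14 = 76
σ = (0, 3, 1, 2): 30 + 28 + 0 + 25 = 83
σ = (0, 3, 2, 1): 30 + 28 + (-6) + 14 = 66
σ = (1, 0, 2, 3): 15 + 17 + (-6) + 4 = 30
σ = (1, 0, 3, 2): 15 + 17 + 22 + 25 = 79
σ = (1, 2, 0, 3): 15 + 10 + 9 + 4 = 38
σ = (1, 2, 3, 0): 15 + 10 + 22 + 25 = 72
σ = (1, 3, 0, 2): 15 + 28 + 9 + 25 = 77
σ = (1, 3, 2, 0): 15 + 28 + (-6) + 25 = 62
σ = (2, 0, 1, 3): (-4) + 17 + 0 + 4 = 17
σ = (2, 0, 3, 1): (-4) + 17 + 22 + 14 = 49
σ = (2, 1, 0, 3): (-4) + 23 + 9 + 4 = 32
σ = (2, 1, 3, 0): (-4) + 23 + 22 + 25 = 66
σ = (2, 3, 0, 1): (-4) + 28 + 9 + 14 = 47
σ = (2, 3, 1, 0): (-4) + 28 + 0 + 25 = 49
σ = (3, 0, 1, 2): 28 + 17 + 0 + 25 = 70
σ = (3, 0, 2, 1): 28 + 17 + (-6) + 14 = 53
σ = (3, 1, 0, 2): 28 + 23 + 9 + 25 = 85
σ = (3, 1, 2, 0): 28 + 23 + (-6) + 25 = 70
σ = (3, 2, 0, 1): 28 + 10 + 9 + 14 = 61
σ = (3, 2, 1, 0): 28 + 10 + 0 + 25 = 63
Optimal value attained by: σ = (0, 1, 3, 2).
Answer: det⊕(W) = 100; verdict: NONSINGULAR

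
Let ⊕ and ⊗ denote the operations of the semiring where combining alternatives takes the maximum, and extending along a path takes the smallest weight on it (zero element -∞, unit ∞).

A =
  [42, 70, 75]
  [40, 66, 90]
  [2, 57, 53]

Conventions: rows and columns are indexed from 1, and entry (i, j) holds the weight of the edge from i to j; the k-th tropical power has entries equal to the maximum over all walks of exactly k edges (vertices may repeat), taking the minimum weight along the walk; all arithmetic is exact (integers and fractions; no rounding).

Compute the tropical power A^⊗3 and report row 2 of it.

A^⊗2:
  [42, 66, 70]
  [40, 66, 66]
  [40, 57, 57]
A^⊗3:
  [42, 66, 66]
  [40, 66, 66]
  [40, 57, 57]
Answer: row 2 of A^⊗3 = [40, 66, 66]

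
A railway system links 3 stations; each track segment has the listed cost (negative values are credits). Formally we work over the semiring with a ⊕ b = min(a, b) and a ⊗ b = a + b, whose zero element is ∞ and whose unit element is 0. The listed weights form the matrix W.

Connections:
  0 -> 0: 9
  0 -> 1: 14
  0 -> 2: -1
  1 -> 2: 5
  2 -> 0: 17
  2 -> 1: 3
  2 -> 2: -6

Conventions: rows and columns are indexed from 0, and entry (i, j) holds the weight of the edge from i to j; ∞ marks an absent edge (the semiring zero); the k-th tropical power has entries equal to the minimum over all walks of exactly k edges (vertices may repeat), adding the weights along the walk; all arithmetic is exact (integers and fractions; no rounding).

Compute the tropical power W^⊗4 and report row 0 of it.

W^⊗2:
  [16, 2, -7]
  [22, 8, -1]
  [11, -3, -12]
W^⊗3:
  [10, -4, -13]
  [16, 2, -7]
  [5, -9, -18]
W^⊗4:
  [4, -10, -19]
  [10, -4, -13]
  [-1, -15, -24]
Answer: row 0 of W^⊗4 = [4, -10, -19]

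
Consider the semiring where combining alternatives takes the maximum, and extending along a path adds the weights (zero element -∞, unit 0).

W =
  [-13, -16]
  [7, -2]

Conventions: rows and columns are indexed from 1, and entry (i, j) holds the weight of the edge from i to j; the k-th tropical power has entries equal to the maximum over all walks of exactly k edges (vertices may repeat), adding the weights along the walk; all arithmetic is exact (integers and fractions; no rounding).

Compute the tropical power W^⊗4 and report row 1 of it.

W^⊗2:
  [-9, -18]
  [5, -4]
W^⊗3:
  [-11, -20]
  [3, -6]
W^⊗4:
  [-13, -22]
  [1, -8]
Answer: row 1 of W^⊗4 = [-13, -22]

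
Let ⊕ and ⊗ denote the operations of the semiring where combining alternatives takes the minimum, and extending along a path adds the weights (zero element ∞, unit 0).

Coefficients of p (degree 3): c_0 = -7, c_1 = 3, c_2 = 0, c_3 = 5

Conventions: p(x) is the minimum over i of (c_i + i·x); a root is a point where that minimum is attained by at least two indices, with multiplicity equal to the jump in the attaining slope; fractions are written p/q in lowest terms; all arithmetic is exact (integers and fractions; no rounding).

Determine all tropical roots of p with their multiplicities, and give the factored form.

hull edge (i=0, c=-7) to (i=2, c=0): slope 7/2, span 2
hull edge (i=2, c=0) to (i=3, c=5): slope 5, span 1
Factored form: p(x) = 5 ⊗ (x ⊕ (-5)) ⊗ (x ⊕ (-7/2)) ⊗ (x ⊕ (-7/2))
Answer: roots = -5 (mult 1), -7/2 (mult 2)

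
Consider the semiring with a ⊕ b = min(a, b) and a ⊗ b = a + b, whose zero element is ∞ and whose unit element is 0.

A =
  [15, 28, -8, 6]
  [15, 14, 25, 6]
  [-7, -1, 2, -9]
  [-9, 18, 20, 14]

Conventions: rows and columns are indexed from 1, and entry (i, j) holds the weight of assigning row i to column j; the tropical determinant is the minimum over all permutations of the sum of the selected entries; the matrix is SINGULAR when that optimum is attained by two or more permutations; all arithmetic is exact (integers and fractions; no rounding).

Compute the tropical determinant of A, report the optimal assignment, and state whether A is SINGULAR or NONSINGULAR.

σ = (1, 2, 3, 4): 15 + 14 + 2 + 14 = 45
σ = (1, 2, 4, 3): 15 + 14 + (-9) + 20 = 40
σ = (1, 3, 2, 4): 15 + 25 + (-1) + 14 = 53
σ = (1, 3, 4, 2): 15 + 25 + (-9) + 18 = 49
σ = (1, 4, 2, 3): 15 + 6 + (-1) + 20 = 40
σ = (1, 4, 3, 2): 15 + 6 + 2 + 18 = 41
σ = (2, 1, 3, 4): 28 + 15 + 2 + 14 = 59
σ = (2, 1, 4, 3): 28 + 15 + (-9) + 20 = 54
σ = (2, 3, 1, 4): 28 + 25 + (-7) + 14 = 60
σ = (2, 3, 4, 1): 28 + 25 + (-9) + (-9) = 35
σ = (2, 4, 1, 3): 28 + 6 + (-7) + 20 = 47
σ = (2, 4, 3, 1): 28 + 6 + 2 + (-9) = 27
σ = (3, 1, 2, 4): (-8) + 15 + (-1) + 14 = 20
σ = (3, 1, 4, 2): (-8) + 15 + (-9) + 18 = 16
σ = (3, 2, 1, 4): (-8) + 14 + (-7) + 14 = 13
σ = (3, 2, 4, 1): (-8) + 14 + (-9) + (-9) = -12
σ = (3, 4, 1, 2): (-8) + 6 + (-7) + 18 = 9
σ = (3, 4, 2, 1): (-8) + 6 + (-1) + (-9) = -12
σ = (4, 1, 2, 3): 6 + 15 + (-1) + 20 = 40
σ = (4, 1, 3, 2): 6 + 15 + 2 + 18 = 41
σ = (4, 2, 1, 3): 6 + 14 + (-7) + 20 = 33
σ = (4, 2, 3, 1): 6 + 14 + 2 + (-9) = 13
σ = (4, 3, 1, 2): 6 + 25 + (-7) + 18 = 42
σ = (4, 3, 2, 1): 6 + 25 + (-1) + (-9) = 21
Optimal value attained by: σ = (3, 2, 4, 1).
Answer: det⊕(A) = -12; verdict: SINGULAR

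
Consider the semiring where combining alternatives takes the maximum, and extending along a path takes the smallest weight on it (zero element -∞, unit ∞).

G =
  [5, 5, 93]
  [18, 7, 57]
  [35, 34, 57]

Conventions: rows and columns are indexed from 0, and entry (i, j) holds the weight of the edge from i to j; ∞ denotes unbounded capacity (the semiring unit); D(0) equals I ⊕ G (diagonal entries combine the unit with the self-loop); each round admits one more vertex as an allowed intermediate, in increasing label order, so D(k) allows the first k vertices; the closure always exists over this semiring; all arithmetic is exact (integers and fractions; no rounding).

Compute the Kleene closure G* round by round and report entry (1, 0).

D(0):
  [∞, 5, 93]
  [18, ∞, 57]
  [35, 34, ∞]
D(1):
  [∞, 5, 93]
  [18, ∞, 57]
  [35, 34, ∞]
D(2):
  [∞, 5, 93]
  [18, ∞, 57]
  [35, 34, ∞]
D(3):
  [∞, 34, 93]
  [35, ∞, 57]
  [35, 34, ∞]
Answer: G*[1][0] = 35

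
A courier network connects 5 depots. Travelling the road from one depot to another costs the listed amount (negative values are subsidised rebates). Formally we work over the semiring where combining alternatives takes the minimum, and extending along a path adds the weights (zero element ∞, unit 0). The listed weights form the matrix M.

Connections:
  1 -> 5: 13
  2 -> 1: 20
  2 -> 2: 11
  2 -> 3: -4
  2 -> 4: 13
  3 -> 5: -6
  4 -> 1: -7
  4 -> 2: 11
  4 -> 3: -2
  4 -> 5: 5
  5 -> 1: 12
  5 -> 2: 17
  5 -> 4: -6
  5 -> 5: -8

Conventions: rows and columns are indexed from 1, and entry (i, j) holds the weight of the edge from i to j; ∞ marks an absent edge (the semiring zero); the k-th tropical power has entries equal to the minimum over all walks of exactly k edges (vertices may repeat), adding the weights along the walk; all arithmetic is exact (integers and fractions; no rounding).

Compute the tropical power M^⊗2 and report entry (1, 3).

M^⊗2:
  [25, 30, ∞, 7, 5]
  [6, 22, 7, 24, -10]
  [6, 11, ∞, -12, -14]
  [17, 22, 7, -1, -8]
  [-13, 5, -8, -14, -16]
Key observation: no walk of exactly 2 edges connects these vertices, so the entry is the semiring zero.
Answer: (M^⊗2)[1][3] = ∞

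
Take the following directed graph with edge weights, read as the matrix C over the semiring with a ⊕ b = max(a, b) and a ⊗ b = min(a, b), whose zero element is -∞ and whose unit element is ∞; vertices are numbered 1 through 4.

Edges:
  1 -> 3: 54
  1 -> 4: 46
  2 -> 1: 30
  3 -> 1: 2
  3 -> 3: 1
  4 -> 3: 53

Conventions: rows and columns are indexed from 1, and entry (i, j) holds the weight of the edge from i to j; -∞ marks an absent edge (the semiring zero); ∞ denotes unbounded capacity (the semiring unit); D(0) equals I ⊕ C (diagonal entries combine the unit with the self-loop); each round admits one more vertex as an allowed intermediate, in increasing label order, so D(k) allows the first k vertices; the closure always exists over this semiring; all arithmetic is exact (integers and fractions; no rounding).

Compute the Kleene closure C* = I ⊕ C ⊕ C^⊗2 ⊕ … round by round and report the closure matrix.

D(0):
  [∞, -∞, 54, 46]
  [30, ∞, -∞, -∞]
  [2, -∞, ∞, -∞]
  [-∞, -∞, 53, ∞]
D(1):
  [∞, -∞, 54, 46]
  [30, ∞, 30, 30]
  [2, -∞, ∞, 2]
  [-∞, -∞, 53, ∞]
D(2):
  [∞, -∞, 54, 46]
  [30, ∞, 30, 30]
  [2, -∞, ∞, 2]
  [-∞, -∞, 53, ∞]
D(3):
  [∞, -∞, 54, 46]
  [30, ∞, 30, 30]
  [2, -∞, ∞, 2]
  [2, -∞, 53, ∞]
D(4):
  [∞, -∞, 54, 46]
  [30, ∞, 30, 30]
  [2, -∞, ∞, 2]
  [2, -∞, 53, ∞]
Answer: C* = [[∞, -∞, 54, 46], [30, ∞, 30, 30], [2, -∞, ∞, 2], [2, -∞, 53, ∞]]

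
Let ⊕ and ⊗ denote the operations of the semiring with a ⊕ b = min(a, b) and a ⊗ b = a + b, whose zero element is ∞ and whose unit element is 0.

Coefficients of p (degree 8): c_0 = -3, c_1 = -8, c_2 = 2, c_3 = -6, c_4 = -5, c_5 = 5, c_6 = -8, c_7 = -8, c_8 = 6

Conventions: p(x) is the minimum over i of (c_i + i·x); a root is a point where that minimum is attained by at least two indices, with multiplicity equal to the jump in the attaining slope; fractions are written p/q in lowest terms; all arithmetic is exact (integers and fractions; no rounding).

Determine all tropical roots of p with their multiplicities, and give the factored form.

hull edge (i=0, c=-3) to (i=1, c=-8): slope -5, span 1
hull edge (i=1, c=-8) to (i=7, c=-8): slope 0, span 6
hull edge (i=7, c=-8) to (i=8, c=6): slope 14, span 1
Factored form: p(x) = 6 ⊗ (x ⊕ (-14)) ⊗ (x ⊕ 0) ⊗ (x ⊕ 0) ⊗ (x ⊕ 0) ⊗ (x ⊕ 0) ⊗ (x ⊕ 0) ⊗ (x ⊕ 0) ⊗ (x ⊕ 5)
Answer: roots = -14 (mult 1), 0 (mult 6), 5 (mult 1)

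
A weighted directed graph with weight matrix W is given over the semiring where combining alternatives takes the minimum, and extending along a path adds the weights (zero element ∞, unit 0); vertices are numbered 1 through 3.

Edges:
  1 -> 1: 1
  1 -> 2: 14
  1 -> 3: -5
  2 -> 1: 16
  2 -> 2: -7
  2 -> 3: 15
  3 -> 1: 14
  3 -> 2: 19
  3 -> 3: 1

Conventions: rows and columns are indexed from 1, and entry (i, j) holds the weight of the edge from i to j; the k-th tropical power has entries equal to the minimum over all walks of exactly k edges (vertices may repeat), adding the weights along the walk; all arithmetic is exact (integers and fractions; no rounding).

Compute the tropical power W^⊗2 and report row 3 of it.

W^⊗2:
  [2, 7, -4]
  [9, -14, 8]
  [15, 12, 2]
Answer: row 3 of W^⊗2 = [15, 12, 2]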